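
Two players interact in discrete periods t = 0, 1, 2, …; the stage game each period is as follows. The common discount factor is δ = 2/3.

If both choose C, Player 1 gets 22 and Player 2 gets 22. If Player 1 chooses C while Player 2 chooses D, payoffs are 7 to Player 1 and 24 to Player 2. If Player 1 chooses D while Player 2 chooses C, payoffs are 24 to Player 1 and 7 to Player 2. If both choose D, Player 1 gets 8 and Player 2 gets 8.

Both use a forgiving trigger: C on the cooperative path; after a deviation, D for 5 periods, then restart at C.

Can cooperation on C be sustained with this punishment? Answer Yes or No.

IC: δ+…+δ^5 ≥ (24−22)/(22−8) = 1/7.
At δ = 2/3: partial sum = 1.7366 ≥ 0.1429. Cooperation sustainable.

Yes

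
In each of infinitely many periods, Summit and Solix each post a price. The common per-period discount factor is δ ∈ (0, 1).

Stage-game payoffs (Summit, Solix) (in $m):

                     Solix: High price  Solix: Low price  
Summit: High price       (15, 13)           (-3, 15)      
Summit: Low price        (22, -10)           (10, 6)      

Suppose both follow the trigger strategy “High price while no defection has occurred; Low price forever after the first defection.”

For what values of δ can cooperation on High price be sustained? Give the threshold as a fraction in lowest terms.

Summit: cooperation gives 15 each period; deviation gives 22 once then 10 forever.
  15/(1−δ) ≥ 22 + 10δ/(1−δ) ⇒ δ ≥ 7/12.
Solix: cooperation gives 13 each period; deviation gives 15 once then 6 forever.
  δ ≥ 2/9.
Both must hold, so the binding constraint is Summit's: δ ≥ 7/12.

7/12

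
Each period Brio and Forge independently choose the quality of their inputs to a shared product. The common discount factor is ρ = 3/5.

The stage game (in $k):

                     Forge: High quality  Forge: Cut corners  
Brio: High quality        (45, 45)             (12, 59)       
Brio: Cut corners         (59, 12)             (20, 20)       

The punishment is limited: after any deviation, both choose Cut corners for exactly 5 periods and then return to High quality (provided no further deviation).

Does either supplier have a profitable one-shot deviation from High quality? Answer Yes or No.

IC: ρ+…+ρ^5 ≥ (59−45)/(45−20) = 14/25.
At ρ = 3/5: partial sum = 1.3834 ≥ 0.5600. Cooperation sustainable.

No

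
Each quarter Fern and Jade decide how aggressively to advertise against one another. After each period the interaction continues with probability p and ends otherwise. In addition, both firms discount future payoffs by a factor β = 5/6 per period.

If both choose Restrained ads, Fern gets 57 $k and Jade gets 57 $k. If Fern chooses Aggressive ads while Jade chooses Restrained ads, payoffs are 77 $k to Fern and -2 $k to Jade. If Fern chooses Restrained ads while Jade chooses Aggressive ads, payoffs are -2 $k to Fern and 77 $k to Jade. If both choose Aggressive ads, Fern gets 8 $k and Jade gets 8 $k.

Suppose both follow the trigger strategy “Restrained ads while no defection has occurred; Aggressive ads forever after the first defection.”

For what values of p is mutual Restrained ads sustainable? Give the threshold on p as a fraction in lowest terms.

8/23

With continuation probability p and discount β, the effective per-period discount factor is βp.
Grim-trigger IC: βp ≥ (77−57)/(77−8) = 20/69.
So p ≥ (20/69)/(5/6) = 8/23.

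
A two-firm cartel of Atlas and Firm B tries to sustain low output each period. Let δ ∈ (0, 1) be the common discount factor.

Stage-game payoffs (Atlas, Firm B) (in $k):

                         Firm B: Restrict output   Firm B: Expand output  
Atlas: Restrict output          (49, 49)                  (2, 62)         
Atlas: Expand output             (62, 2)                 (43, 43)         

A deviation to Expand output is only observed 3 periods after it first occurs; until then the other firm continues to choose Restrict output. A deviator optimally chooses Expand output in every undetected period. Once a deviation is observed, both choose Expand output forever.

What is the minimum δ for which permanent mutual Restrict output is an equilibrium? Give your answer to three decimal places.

0.881

The best deviation is to choose Expand output for all 3 undetected periods, earning 62 each, then 43 forever once detected.
Deviation value: 62(1−δ^3)/(1−δ) + 43δ^3/(1−δ); cooperation value: 49/(1−δ).
IC: 49 ≥ 62(1−δ^3) + 43δ^3 = 62 − 19δ^3.
So δ^3 ≥ 13/19, giving δ ≥ (13/19)^(1/3) ≈ 0.881.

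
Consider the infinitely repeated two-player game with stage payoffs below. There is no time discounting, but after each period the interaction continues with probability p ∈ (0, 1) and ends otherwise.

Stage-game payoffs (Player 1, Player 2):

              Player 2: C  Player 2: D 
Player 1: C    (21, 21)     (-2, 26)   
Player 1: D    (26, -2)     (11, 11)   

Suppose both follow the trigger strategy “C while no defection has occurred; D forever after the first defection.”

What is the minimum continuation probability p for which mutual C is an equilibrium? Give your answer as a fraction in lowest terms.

1/3

With no time discounting, the continuation probability p plays the role of the discount factor.
Grim-trigger IC: 21/(1−p) ≥ 26 + 11p/(1−p) ⇒ p ≥ (26−21)/(26−11) = 1/3.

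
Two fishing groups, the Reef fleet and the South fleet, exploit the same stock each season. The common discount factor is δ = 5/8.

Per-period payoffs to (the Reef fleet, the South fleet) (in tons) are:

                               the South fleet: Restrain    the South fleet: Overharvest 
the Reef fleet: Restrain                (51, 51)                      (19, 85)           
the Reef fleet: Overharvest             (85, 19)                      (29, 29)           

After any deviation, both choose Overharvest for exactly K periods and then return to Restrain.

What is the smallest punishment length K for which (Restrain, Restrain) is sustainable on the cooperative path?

IC: δ(1−δ^K)/(1−δ) ≥ (85−51)/(51−29) = 17/11.
With δ = 5/8: need 1 − δ^K ≥ 17/11·(1−5/8)/(5/8), i.e. δ^K ≤ 0.0727.
Since (5/8)^5 = 0.0954 and (5/8)^6 = 0.0596, the smallest such K is 6.

6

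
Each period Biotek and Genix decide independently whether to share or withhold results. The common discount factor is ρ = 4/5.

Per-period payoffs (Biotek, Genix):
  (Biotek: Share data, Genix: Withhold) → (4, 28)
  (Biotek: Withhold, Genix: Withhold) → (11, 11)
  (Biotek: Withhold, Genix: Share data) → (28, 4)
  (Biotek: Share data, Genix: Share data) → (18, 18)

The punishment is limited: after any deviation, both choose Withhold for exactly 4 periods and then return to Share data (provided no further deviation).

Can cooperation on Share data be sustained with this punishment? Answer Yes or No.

A one-shot deviation gives 28 now, then 11 for 4 periods, then back to 18.
Gain from deviating: (28−18) today; loss: (18−11) in each of the next 4 periods.
No-deviation condition: (18−11)(ρ+…+ρ^4) ≥ 28−18, i.e. ρ+…+ρ^4 ≥ 10/7.
At ρ = 4/5: ρ+…+ρ^4 = 2.3616 ≥ 1.4286.
So cooperation is sustainable.

Yes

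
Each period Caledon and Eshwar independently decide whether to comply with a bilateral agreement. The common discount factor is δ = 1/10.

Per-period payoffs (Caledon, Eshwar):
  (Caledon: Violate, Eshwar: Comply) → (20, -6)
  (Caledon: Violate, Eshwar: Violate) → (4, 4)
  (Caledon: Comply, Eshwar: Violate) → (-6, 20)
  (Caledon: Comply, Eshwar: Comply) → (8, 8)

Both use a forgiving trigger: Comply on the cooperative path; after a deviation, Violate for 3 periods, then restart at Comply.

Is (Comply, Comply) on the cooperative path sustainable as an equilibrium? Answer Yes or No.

No

A one-shot deviation gives 20 now, then 4 for 3 periods, then back to 8.
Gain from deviating: (20−8) today; loss: (8−4) in each of the next 3 periods.
No-deviation condition: (8−4)(δ+…+δ^3) ≥ 20−8, i.e. δ+…+δ^3 ≥ 3.
At δ = 1/10: δ+…+δ^3 = 0.1110 < 3.0000.
So cooperation is not sustainable.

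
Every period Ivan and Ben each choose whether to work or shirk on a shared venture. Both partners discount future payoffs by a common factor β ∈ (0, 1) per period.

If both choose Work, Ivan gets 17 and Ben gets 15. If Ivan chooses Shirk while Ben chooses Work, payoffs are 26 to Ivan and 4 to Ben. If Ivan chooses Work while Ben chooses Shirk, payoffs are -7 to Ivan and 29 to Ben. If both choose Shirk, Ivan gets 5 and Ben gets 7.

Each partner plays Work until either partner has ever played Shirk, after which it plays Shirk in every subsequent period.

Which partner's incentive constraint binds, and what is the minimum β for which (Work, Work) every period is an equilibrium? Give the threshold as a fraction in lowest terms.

Ben; β ≥ 7/11

For Ivan: deviation gain 26−17 = 9, per-period punishment loss 17−5 = 12. IC gives β ≥ 9/21 = 3/7.
For Ben: gain 14, loss 8 per period, so β ≥ 14/22 = 7/11.
The tighter constraint is Ben's, so cooperation needs β ≥ 7/11.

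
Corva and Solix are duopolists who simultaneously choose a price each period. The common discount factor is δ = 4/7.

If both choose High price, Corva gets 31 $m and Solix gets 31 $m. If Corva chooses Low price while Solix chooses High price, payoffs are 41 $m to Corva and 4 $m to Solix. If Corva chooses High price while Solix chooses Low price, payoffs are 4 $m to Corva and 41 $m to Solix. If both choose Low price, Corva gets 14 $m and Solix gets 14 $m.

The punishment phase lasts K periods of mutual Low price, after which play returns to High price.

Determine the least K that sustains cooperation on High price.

2

Need Σ_{k=1}^{K} δ^k ≥ (41−31)/(31−14) = 0.5882 at δ = 4/7.
At K = 1 the sum is 0.5714 < 0.5882; at K = 2 it is 0.8980 ≥ 0.5882.
So the minimum punishment length is K = 2.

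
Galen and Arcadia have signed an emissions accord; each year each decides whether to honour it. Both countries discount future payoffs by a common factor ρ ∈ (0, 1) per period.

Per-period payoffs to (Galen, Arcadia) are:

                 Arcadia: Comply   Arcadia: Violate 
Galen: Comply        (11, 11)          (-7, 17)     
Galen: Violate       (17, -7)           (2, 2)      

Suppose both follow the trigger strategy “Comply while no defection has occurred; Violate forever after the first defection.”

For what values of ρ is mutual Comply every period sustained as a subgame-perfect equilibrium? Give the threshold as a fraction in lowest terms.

Cooperation forever yields 11 each period: 11/(1−ρ).
Deviating yields 17 once, then 2 forever: 17 + 2ρ/(1−ρ).
No profitable deviation requires 11/(1−ρ) ≥ 17 + 2ρ/(1−ρ).
Multiplying by (1−ρ): 11 ≥ 17(1−ρ) + 2ρ = 17 − 15ρ.
So 15ρ ≥ 6, i.e. ρ ≥ 6/15 = 2/5.

2/5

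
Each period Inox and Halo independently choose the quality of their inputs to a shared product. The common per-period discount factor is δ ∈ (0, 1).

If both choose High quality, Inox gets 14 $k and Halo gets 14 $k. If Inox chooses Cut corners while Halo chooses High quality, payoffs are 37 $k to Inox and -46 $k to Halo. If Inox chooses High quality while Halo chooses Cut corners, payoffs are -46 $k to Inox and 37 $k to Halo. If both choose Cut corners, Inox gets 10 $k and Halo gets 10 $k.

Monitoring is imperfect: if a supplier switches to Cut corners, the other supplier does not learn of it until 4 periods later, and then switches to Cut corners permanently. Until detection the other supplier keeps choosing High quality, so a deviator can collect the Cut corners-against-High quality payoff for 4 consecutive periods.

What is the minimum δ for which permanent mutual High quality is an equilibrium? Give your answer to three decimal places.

0.961

A deviator earns 37 for 4 periods, then 10 forever; cooperating earns 14 forever. Multiplying the IC by (1−δ):
14 ≥ 37(1−δ^4) + 10δ^4, so 27·δ^4 ≥ 23 and δ^4 ≥ 23/27.
δ ≥ (23/27)^(1/4) ≈ 0.961.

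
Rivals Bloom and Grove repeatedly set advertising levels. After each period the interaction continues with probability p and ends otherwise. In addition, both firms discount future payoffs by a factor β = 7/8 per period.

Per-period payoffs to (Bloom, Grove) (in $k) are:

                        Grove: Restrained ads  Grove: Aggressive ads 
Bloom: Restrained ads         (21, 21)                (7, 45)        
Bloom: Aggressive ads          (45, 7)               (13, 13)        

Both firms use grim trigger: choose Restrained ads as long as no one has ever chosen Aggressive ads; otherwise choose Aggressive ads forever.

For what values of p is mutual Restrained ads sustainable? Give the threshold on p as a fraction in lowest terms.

Expected continuation weight on next period's payoff is β·p = 7/8·p, which plays the role of the discount factor.
Cooperation requires 7/8·p ≥ (45−21)/(45−13) = 3/4, hence p ≥ 6/7.

6/7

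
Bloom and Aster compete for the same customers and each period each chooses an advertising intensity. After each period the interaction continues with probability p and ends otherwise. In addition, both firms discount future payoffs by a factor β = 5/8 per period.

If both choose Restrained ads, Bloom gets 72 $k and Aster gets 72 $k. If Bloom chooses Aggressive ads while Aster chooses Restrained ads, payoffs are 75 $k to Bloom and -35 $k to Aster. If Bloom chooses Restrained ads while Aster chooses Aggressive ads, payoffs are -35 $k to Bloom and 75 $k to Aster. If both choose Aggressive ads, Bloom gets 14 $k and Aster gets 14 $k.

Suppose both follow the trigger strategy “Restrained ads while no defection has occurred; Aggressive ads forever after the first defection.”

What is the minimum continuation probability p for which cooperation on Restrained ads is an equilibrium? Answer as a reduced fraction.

With continuation probability p and discount β, the effective per-period discount factor is βp.
Grim-trigger IC: βp ≥ (75−72)/(75−14) = 3/61.
So p ≥ (3/61)/(5/8) = 24/305.

24/305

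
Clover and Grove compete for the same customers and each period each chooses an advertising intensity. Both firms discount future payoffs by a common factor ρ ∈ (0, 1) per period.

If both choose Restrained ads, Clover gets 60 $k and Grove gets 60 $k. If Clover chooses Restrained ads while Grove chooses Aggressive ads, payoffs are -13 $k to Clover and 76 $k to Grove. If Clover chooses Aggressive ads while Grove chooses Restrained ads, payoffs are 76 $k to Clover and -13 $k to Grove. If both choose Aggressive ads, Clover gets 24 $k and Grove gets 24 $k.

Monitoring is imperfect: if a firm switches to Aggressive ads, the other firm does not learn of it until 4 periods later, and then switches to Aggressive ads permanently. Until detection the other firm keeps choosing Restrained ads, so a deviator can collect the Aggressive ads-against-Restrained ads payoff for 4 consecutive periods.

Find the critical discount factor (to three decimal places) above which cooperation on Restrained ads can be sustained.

The best deviation is to choose Aggressive ads for all 4 undetected periods, earning 76 each, then 24 forever once detected.
Deviation value: 76(1−ρ^4)/(1−ρ) + 24ρ^4/(1−ρ); cooperation value: 60/(1−ρ).
IC: 60 ≥ 76(1−ρ^4) + 24ρ^4 = 76 − 52ρ^4.
So ρ^4 ≥ 16/52 = 4/13, giving ρ ≥ (4/13)^(1/4) ≈ 0.745.

0.745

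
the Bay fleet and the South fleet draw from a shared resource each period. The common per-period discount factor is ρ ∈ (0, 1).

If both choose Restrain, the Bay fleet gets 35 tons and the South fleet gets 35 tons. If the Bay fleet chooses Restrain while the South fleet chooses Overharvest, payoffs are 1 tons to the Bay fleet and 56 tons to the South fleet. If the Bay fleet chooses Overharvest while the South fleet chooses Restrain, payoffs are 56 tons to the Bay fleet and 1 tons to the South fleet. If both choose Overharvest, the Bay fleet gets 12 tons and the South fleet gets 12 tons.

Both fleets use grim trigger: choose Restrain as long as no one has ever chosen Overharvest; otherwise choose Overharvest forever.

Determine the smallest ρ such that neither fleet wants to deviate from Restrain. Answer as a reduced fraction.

21/44

Cooperation forever yields 35 each period: 35/(1−ρ).
Deviating yields 56 once, then 12 forever: 56 + 12ρ/(1−ρ).
No profitable deviation requires 35/(1−ρ) ≥ 56 + 12ρ/(1−ρ).
Multiplying by (1−ρ): 35 ≥ 56(1−ρ) + 12ρ = 56 − 44ρ.
So 44ρ ≥ 21, i.e. ρ ≥ 21/44.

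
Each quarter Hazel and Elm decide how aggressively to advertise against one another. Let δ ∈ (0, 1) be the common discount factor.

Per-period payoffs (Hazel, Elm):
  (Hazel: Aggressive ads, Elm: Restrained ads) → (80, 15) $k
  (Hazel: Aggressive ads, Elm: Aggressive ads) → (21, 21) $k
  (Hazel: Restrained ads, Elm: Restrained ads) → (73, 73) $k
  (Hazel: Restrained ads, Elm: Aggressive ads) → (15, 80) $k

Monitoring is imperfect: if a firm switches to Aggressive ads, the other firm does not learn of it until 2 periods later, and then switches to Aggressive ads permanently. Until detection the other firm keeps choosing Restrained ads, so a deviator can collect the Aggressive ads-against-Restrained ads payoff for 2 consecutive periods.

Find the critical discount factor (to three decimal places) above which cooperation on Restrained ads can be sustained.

0.344

The best deviation is to choose Aggressive ads for all 2 undetected periods, earning 80 each, then 21 forever once detected.
Deviation value: 80(1−δ^2)/(1−δ) + 21δ^2/(1−δ); cooperation value: 73/(1−δ).
IC: 73 ≥ 80(1−δ^2) + 21δ^2 = 80 − 59δ^2.
So δ^2 ≥ 7/59, giving δ ≥ (7/59)^(1/2) ≈ 0.344.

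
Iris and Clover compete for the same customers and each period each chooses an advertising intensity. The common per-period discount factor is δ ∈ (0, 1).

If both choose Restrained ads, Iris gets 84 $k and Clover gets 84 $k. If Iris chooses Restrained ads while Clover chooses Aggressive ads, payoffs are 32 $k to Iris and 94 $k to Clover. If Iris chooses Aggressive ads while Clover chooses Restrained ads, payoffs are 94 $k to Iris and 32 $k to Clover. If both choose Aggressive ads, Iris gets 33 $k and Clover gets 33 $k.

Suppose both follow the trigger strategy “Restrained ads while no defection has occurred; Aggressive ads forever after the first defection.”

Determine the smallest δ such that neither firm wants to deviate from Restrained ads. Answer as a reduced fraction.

Cooperation forever yields 84 each period: 84/(1−δ).
Deviating yields 94 once, then 33 forever: 94 + 33δ/(1−δ).
No profitable deviation requires 84/(1−δ) ≥ 94 + 33δ/(1−δ).
Multiplying by (1−δ): 84 ≥ 94(1−δ) + 33δ = 94 − 61δ.
So 61δ ≥ 10, i.e. δ ≥ 10/61.

10/61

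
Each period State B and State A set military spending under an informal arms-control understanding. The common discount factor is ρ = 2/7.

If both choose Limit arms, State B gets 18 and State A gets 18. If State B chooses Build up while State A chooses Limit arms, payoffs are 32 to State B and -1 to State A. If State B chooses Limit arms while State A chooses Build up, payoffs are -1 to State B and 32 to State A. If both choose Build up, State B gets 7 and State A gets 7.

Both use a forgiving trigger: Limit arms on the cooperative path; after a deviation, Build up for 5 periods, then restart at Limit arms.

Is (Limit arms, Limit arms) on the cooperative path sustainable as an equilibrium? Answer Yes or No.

Comparing payoff streams over the 6 periods until play realigns: cooperate → 18(1+ρ+…+ρ^5); deviate → 32 + 7(ρ+…+ρ^5).
Cooperation is sustained iff (18−7)(ρ+…+ρ^5) ≥ 32−18.
ρ+…+ρ^5 = 2/7·(1−(2/7)^5)/(1−2/7) = 0.3992, and (32−18)/(18−7) = 1.2727.
0.3992 < 1.2727, so cooperation is not sustainable.

No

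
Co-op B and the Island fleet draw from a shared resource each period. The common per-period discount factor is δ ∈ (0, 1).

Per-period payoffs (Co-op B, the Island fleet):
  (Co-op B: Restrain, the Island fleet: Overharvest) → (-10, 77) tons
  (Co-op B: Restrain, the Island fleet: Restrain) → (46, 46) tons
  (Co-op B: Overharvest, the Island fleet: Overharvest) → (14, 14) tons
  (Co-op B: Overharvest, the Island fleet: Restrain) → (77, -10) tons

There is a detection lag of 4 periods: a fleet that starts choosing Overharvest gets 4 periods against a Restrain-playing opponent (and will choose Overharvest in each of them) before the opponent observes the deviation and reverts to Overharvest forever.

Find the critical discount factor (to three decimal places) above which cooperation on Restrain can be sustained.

A deviator earns 77 for 4 periods, then 14 forever; cooperating earns 46 forever. Multiplying the IC by (1−δ):
46 ≥ 77(1−δ^4) + 14δ^4, so 63·δ^4 ≥ 31 and δ^4 ≥ 31/63.
δ ≥ (31/63)^(1/4) ≈ 0.838.

0.838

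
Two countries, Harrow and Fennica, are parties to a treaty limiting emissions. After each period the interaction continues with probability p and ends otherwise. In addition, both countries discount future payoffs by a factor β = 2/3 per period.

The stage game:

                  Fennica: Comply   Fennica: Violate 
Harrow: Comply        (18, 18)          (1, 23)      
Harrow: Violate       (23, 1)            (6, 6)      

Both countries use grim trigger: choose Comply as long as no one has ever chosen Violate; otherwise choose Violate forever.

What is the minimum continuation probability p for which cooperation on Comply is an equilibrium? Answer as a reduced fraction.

Expected continuation weight on next period's payoff is β·p = 2/3·p, which plays the role of the discount factor.
Cooperation requires 2/3·p ≥ (23−18)/(23−6) = 5/17, hence p ≥ 15/34.

15/34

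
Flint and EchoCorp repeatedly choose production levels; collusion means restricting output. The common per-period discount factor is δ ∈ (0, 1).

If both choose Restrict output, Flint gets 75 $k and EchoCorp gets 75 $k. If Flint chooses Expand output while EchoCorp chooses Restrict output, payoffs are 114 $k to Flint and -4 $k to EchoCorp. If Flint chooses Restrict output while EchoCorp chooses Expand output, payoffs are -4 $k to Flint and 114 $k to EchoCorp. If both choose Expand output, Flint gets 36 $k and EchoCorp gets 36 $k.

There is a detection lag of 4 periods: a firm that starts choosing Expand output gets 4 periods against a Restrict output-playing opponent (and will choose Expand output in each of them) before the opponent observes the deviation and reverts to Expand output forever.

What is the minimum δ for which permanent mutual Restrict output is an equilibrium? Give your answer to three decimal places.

A deviator earns 114 for 4 periods, then 36 forever; cooperating earns 75 forever. Multiplying the IC by (1−δ):
75 ≥ 114(1−δ^4) + 36δ^4, so 78·δ^4 ≥ 39 and δ^4 ≥ 1/2.
δ ≥ (1/2)^(1/4) ≈ 0.841.

0.841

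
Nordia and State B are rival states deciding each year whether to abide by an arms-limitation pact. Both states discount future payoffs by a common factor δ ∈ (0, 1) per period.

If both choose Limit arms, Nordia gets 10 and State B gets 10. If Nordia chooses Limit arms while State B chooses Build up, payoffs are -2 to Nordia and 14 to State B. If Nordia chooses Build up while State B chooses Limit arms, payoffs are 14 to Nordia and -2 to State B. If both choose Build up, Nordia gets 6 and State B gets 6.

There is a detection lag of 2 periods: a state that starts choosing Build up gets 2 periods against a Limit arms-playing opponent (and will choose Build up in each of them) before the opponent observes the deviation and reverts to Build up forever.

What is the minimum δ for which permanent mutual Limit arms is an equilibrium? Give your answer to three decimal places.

A deviator earns 14 for 2 periods, then 6 forever; cooperating earns 10 forever. Multiplying the IC by (1−δ):
10 ≥ 14(1−δ^2) + 6δ^2, so 8·δ^2 ≥ 4 and δ^2 ≥ 1/2.
δ ≥ (1/2)^(1/2) ≈ 0.707.

0.707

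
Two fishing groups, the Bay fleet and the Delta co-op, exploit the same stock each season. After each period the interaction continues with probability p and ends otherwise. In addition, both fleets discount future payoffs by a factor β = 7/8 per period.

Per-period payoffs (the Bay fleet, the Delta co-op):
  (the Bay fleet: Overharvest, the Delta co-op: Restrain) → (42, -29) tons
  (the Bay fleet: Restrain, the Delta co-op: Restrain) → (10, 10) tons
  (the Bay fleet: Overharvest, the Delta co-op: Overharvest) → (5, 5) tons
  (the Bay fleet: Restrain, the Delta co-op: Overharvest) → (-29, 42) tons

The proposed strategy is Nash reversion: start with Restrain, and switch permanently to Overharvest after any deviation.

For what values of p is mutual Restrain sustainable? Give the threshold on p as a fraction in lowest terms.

256/259

With continuation probability p and discount β, the effective per-period discount factor is βp.
Grim-trigger IC: βp ≥ (42−10)/(42−5) = 32/37.
So p ≥ (32/37)/(7/8) = 256/259.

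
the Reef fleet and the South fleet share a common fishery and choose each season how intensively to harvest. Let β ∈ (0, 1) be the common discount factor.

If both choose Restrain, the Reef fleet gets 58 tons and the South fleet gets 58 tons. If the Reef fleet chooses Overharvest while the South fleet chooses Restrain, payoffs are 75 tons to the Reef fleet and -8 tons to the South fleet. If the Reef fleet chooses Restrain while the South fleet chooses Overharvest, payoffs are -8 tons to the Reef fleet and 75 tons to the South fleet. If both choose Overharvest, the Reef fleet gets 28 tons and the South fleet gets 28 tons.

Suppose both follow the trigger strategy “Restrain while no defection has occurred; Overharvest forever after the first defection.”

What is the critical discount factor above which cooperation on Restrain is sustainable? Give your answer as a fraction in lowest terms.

17/47

Under grim trigger the critical discount factor is (T−C)/(T−P) with T = 75, C = 58, P = 28.
β* = (75−58)/(75−28) = 17/47.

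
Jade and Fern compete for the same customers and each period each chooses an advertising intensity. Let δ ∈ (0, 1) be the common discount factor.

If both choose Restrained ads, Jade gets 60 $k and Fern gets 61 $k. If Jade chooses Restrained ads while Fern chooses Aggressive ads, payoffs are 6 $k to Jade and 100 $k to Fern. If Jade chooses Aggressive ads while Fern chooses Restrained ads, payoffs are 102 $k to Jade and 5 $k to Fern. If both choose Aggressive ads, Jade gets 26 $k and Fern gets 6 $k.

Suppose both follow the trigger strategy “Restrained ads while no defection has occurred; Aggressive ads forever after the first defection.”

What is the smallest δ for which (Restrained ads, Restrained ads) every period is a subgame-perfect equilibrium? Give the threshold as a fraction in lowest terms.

Jade: cooperation gives 60 each period; deviation gives 102 once then 26 forever.
  60/(1−δ) ≥ 102 + 26δ/(1−δ) ⇒ δ ≥ 42/76 = 21/38.
Fern: cooperation gives 61 each period; deviation gives 100 once then 6 forever.
  δ ≥ 39/94.
Both must hold, so the binding constraint is Jade's: δ ≥ 21/38.

21/38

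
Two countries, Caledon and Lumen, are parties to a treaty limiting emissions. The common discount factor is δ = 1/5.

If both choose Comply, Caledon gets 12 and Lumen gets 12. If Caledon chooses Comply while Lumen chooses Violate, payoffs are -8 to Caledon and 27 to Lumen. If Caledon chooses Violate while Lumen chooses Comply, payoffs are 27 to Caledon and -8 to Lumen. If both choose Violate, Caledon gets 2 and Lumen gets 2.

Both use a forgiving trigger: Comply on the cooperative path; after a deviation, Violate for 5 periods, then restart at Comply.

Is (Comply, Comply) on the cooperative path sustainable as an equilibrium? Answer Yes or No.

A one-shot deviation gives 27 now, then 2 for 5 periods, then back to 12.
Gain from deviating: (27−12) today; loss: (12−2) in each of the next 5 periods.
No-deviation condition: (12−2)(δ+…+δ^5) ≥ 27−12, i.e. δ+…+δ^5 ≥ 3/2.
At δ = 1/5: δ+…+δ^5 = 0.2499 < 1.5000.
So cooperation is not sustainable.

No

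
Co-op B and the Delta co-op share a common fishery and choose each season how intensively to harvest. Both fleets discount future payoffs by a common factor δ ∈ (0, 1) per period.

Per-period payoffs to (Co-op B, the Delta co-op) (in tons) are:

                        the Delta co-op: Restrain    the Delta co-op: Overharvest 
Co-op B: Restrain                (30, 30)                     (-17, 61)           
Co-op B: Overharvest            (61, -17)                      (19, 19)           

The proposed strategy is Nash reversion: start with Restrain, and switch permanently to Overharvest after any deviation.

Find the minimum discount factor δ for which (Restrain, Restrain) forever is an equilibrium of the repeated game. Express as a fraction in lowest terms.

One-period gain from deviating is 61 − 30 = 31. The loss is 30 − 19 = 11 in every subsequent period, with present value 11·δ/(1−δ).
Deviation is unprofitable when 11·δ/(1−δ) ≥ 31, i.e. δ/(1−δ) ≥ 31/11.
Equivalently δ ≥ 31/(31+11) = 31/42.

31/42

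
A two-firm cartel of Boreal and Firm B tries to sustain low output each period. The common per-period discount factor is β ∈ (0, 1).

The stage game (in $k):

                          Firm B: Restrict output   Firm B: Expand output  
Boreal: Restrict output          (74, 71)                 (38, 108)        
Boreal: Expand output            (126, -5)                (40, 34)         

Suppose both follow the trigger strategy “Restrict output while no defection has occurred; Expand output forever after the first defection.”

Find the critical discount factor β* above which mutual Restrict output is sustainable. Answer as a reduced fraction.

26/43

For Boreal: deviation gain 126−74 = 52, per-period punishment loss 74−40 = 34. IC gives β ≥ 52/86 = 26/43.
For Firm B: gain 37, loss 37 per period, so β ≥ 37/74 = 1/2.
The tighter constraint is Boreal's, so cooperation needs β ≥ 26/43.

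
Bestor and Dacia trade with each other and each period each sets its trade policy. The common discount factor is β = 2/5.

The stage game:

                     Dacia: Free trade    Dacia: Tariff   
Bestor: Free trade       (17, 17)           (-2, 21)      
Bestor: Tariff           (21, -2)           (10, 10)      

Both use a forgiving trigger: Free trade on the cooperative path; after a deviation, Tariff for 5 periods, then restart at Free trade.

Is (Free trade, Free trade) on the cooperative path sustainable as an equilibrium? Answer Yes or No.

IC: β+…+β^5 ≥ (21−17)/(17−10) = 4/7.
At β = 2/5: partial sum = 0.6598 ≥ 0.5714. Cooperation sustainable.

Yes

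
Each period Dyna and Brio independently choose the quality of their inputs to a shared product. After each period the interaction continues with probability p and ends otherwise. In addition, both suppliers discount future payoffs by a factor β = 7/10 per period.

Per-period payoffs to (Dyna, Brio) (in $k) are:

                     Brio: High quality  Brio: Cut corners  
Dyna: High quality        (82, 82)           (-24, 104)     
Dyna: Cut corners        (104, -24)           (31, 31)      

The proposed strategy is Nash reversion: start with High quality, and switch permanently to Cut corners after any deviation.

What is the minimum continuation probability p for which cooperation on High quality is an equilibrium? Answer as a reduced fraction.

With continuation probability p and discount β, the effective per-period discount factor is βp.
Grim-trigger IC: βp ≥ (104−82)/(104−31) = 22/73.
So p ≥ (22/73)/(7/10) = 220/511.

220/511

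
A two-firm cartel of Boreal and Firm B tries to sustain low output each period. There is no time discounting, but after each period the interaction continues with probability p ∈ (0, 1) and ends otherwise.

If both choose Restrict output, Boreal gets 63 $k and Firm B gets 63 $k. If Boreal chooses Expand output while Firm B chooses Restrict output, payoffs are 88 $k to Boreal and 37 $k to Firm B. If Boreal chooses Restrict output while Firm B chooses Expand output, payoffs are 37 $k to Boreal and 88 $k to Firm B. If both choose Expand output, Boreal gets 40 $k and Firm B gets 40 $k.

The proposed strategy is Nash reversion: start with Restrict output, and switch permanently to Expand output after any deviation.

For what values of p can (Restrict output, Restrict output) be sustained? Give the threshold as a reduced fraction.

25/48

With no time discounting, the continuation probability p plays the role of the discount factor.
Grim-trigger IC: 63/(1−p) ≥ 88 + 40p/(1−p) ⇒ p ≥ (88−63)/(88−40) = 25/48.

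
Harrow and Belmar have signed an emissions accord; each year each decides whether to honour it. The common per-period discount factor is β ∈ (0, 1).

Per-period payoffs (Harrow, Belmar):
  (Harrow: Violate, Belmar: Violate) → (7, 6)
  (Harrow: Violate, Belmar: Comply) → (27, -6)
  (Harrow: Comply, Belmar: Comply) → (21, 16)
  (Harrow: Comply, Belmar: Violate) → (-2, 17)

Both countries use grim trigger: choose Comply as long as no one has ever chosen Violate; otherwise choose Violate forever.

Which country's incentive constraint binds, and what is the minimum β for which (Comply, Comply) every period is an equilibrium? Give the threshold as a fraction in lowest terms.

Harrow; β ≥ 3/10

Harrow's threshold: (27−21)/(27−7) = 3/10.
Belmar's threshold: (17−16)/(17−6) = 1/11.
3/10 > 1/11, so Harrow binds and β* = 3/10.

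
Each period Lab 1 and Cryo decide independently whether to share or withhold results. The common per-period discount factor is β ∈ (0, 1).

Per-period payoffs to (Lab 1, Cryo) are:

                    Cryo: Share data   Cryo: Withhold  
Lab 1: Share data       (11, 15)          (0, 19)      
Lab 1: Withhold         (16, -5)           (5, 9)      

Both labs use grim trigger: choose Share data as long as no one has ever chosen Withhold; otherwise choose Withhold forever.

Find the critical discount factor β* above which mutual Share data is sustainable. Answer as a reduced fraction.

Lab 1: cooperation gives 11 each period; deviation gives 16 once then 5 forever.
  11/(1−β) ≥ 16 + 5β/(1−β) ⇒ β ≥ 5/11.
Cryo: cooperation gives 15 each period; deviation gives 19 once then 9 forever.
  β ≥ 4/10 = 2/5.
Both must hold, so the binding constraint is Lab 1's: β ≥ 5/11.

5/11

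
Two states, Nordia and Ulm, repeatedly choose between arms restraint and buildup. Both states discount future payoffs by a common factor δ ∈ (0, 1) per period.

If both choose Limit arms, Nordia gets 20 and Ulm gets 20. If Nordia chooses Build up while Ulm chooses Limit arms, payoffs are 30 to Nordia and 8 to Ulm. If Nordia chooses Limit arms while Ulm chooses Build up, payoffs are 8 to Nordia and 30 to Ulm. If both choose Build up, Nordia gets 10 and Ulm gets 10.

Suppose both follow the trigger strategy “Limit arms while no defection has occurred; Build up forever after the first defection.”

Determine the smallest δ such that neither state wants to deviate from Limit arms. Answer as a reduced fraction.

20/(1−δ) ≥ 30 + 10δ/(1−δ)
20 ≥ 30 − 20δ
δ ≥ 10/20 = 1/2.

1/2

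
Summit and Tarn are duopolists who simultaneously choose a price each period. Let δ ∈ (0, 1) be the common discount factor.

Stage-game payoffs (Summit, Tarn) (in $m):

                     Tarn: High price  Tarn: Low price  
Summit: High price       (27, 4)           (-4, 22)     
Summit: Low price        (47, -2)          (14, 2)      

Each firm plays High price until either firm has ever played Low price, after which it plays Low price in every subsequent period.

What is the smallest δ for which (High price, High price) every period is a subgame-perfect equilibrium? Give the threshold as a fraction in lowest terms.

Summit's threshold: (47−27)/(47−14) = 20/33.
Tarn's threshold: (22−4)/(22−2) = 9/10.
20/33 < 9/10, so Tarn binds and δ* = 9/10.

9/10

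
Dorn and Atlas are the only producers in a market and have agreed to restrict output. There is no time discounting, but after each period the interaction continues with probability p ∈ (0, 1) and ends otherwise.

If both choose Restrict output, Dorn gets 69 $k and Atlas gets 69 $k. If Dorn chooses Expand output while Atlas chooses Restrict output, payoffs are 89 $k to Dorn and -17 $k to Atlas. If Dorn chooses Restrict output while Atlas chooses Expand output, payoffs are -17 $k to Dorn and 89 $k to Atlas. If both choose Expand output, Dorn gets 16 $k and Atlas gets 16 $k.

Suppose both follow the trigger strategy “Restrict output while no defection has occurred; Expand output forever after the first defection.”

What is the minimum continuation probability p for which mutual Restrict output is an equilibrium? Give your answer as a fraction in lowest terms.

20/73

With no time discounting, the continuation probability p plays the role of the discount factor.
Grim-trigger IC: 69/(1−p) ≥ 89 + 16p/(1−p) ⇒ p ≥ (89−69)/(89−16) = 20/73.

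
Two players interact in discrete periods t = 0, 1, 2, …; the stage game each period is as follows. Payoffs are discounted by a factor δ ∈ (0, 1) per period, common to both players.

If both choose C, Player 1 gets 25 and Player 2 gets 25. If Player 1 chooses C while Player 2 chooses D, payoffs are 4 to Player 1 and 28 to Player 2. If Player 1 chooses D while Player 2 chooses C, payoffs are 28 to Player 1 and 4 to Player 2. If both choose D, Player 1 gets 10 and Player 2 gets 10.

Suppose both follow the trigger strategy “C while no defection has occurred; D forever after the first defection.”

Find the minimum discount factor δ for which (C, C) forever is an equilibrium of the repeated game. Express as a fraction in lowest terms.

1/6

Cooperation forever yields 25 each period: 25/(1−δ).
Deviating yields 28 once, then 10 forever: 28 + 10δ/(1−δ).
No profitable deviation requires 25/(1−δ) ≥ 28 + 10δ/(1−δ).
Multiplying by (1−δ): 25 ≥ 28(1−δ) + 10δ = 28 − 18δ.
So 18δ ≥ 3, i.e. δ ≥ 3/18 = 1/6.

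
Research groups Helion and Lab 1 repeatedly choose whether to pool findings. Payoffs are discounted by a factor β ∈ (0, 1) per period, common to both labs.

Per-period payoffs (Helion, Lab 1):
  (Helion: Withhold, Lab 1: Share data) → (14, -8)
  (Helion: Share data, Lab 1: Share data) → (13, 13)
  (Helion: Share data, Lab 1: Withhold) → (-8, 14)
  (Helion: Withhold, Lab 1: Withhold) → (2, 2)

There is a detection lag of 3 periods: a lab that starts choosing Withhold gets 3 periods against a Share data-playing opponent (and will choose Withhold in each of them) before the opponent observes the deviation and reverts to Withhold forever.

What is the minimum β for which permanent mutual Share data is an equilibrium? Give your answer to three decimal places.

Deviating for the 3 undetected periods gains 14−13 = 1 per period over cooperation, then loses 13−2 = 11 per period forever once punishment starts.
Gain: 1(1 + β + … + β^2); loss: 11·β^3/(1−β).
No profitable deviation ⇔ 1(1−β^3) ≤ 11·β^3, i.e. β^3 ≥ 1/(1+11) = 1/12.
Hence β ≥ (1/12)^(1/3) ≈ 0.437.

0.437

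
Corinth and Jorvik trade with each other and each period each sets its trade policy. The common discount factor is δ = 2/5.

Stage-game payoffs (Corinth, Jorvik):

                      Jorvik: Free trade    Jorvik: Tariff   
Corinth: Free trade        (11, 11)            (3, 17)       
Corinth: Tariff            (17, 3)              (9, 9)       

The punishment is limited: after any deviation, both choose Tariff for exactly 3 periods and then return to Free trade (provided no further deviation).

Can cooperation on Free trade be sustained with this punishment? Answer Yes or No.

No

IC: δ+…+δ^3 ≥ (17−11)/(11−9) = 3.
At δ = 2/5: partial sum = 0.6240 < 3.0000. Cooperation not sustainable.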